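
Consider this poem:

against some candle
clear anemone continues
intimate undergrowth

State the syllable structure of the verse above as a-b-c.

Line 1: against(2) + some(1) + candle(2) = 5
Line 2: clear(1) + anemone(4) + continues(3) = 8
Line 3: intimate(3) + undergrowth(3) = 6

5-8-6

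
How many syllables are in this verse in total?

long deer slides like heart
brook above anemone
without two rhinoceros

19

Line 1: long(1) + deer(1) + slides(1) + like(1) + heart(1) = 5
Line 2: brook(1) + above(2) + anemone(4) = 7
Line 3: without(2) + two(1) + rhinoceros(4) = 7
Total: 5 + 7 + 7 = 19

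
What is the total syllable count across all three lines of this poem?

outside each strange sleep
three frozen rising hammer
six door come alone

17

Line 1: outside (2), each (1), strange (1), sleep (1) → 5
Line 2: three (1), frozen (2), rising (2), hammer (2) → 7
Line 3: six (1), door (1), come (1), alone (2) → 5
Total: 5 + 7 + 5 = 17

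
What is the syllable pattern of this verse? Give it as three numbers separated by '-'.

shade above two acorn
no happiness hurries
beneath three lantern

6-6-5

Line 1: shade (1), above (2), two (1), acorn (2) → 6
Line 2: no (1), happiness (3), hurries (2) → 6
Line 3: beneath (2), three (1), lantern (2) → 5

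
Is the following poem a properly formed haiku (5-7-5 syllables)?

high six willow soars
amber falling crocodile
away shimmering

Line 1: high (1), six (1), willow (2), soars (1) → 5 ✓
Line 2: amber (2), falling (2), crocodile (3) → 7 ✓
Line 3: away (2), shimmering (3) → 5 ✓

Yes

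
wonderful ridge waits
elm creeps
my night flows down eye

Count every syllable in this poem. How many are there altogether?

12

Line 1: wonderful (3), ridge (1), waits (1) → 5
Line 2: elm (1), creeps (1) → 2
Line 3: my (1), night (1), flows (1), down (1), eye (1) → 5
Total: 5 + 2 + 5 = 12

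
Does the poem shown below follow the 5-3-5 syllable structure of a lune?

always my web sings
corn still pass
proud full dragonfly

Line 1: always(2) + my(1) + web(1) + sings(1) = 5 ✓
Line 2: corn(1) + still(1) + pass(1) = 3 ✓
Line 3: proud(1) + full(1) + dragonfly(3) = 5 ✓

Yes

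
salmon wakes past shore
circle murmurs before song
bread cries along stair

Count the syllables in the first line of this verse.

5

The first line: "salmon wakes past shore": 2+1+1+1 = 5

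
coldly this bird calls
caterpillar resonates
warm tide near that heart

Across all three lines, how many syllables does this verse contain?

17

Line 1: coldly(2) + this(1) + bird(1) + calls(1) = 5
Line 2: caterpillar(4) + resonates(3) = 7
Line 3: warm(1) + tide(1) + near(1) + that(1) + heart(1) = 5
Total: 5 + 7 + 5 = 17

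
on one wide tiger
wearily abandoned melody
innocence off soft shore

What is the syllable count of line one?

Line one: "on one wide tiger": 1+1+1+2 = 5

5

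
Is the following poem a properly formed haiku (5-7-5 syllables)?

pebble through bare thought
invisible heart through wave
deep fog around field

Yes

Line 1: "pebble through bare thought": 2+1+1+1 = 5 ✓
Line 2: "invisible heart through wave": 4+1+1+1 = 7 ✓
Line 3: "deep fog around field": 1+1+2+1 = 5 ✓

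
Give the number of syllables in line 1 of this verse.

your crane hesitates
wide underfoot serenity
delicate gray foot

5

Line 1: your (1), crane (1), hesitates (3) → 5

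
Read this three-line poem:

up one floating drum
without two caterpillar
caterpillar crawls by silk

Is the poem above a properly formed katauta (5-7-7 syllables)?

Line 1: up(1) + one(1) + floating(2) + drum(1) = 5 ✓
Line 2: without(2) + two(1) + caterpillar(4) = 7 ✓
Line 3: caterpillar(4) + crawls(1) + by(1) + silk(1) = 7 ✓

Yes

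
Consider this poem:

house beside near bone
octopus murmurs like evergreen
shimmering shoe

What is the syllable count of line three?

Line three: "shimmering shoe": 3+1 = 4

4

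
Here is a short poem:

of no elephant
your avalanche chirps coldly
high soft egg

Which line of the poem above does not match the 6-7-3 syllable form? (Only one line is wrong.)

The first line

Line 1: "of no elephant": 1+1+3 = 5 (expected 6)
Line 2: "your avalanche chirps coldly": 1+3+1+2 = 7 ✓
Line 3: "high soft egg": 1+1+1 = 3 ✓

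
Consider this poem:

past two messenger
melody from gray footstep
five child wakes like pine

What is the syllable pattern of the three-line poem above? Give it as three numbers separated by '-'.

5-7-5

Line 1: past (1), two (1), messenger (3) → 5
Line 2: melody (3), from (1), gray (1), footstep (2) → 7
Line 3: five (1), child (1), wakes (1), like (1), pine (1) → 5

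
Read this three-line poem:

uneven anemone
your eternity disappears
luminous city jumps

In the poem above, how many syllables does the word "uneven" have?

3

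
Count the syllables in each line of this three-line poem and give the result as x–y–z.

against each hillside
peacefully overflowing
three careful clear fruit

Line 1: against (2), each (1), hillside (2) → 5
Line 2: peacefully (3), overflowing (4) → 7
Line 3: three (1), careful (2), clear (1), fruit (1) → 5

5–7–5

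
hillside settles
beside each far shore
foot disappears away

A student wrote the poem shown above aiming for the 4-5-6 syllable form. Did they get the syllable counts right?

Yes

Line 1: hillside(2) + settles(2) = 4 ✓
Line 2: beside(2) + each(1) + far(1) + shore(1) = 5 ✓
Line 3: foot(1) + disappears(3) + away(2) = 6 ✓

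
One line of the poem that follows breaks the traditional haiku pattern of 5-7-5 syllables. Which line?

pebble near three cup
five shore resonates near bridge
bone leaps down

Line 3

Line 1: "pebble near three cup": 2+1+1+1 = 5 ✓
Line 2: "five shore resonates near bridge": 1+1+3+1+1 = 7 ✓
Line 3: "bone leaps down": 1+1+1 = 3 (expected 5)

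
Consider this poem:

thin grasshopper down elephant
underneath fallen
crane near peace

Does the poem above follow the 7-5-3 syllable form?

Line 1: thin (1), grasshopper (3), down (1), elephant (3) → 8 (expected 7)
Line 2: underneath (3), fallen (2) → 5 ✓
Line 3: crane (1), near (1), peace (1) → 3 ✓

No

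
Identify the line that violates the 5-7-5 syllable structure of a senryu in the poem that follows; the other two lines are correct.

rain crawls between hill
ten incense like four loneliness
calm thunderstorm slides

The second line

Line 1: rain(1) + crawls(1) + between(2) + hill(1) = 5 ✓
Line 2: ten(1) + incense(2) + like(1) + four(1) + loneliness(3) = 8 (expected 7)
Line 3: calm(1) + thunderstorm(3) + slides(1) = 5 ✓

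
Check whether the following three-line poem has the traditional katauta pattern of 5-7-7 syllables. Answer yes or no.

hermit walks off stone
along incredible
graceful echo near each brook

No

Line 1: hermit(2) + walks(1) + off(1) + stone(1) = 5 ✓
Line 2: along(2) + incredible(4) = 6 (expected 7)
Line 3: graceful(2) + echo(2) + near(1) + each(1) + brook(1) = 7 ✓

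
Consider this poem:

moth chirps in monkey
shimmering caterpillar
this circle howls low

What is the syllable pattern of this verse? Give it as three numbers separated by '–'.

Line 1: moth (1), chirps (1), in (1), monkey (2) → 5
Line 2: shimmering (3), caterpillar (4) → 7
Line 3: this (1), circle (2), howls (1), low (1) → 5

5–7–5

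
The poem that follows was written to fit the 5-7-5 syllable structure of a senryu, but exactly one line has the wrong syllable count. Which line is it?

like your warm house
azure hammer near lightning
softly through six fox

Line 1: like (1), your (1), warm (1), house (1) → 4 (expected 5)
Line 2: azure (2), hammer (2), near (1), lightning (2) → 7 ✓
Line 3: softly (2), through (1), six (1), fox (1) → 5 ✓

Line 1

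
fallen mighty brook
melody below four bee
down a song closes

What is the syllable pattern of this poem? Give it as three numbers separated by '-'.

Line 1: fallen(2) + mighty(2) + brook(1) = 5
Line 2: melody(3) + below(2) + four(1) + bee(1) = 7
Line 3: down(1) + a(1) + song(1) + closes(2) = 5

5-7-5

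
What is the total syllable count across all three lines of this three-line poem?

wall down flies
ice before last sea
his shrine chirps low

Line 1: "wall down flies": 1+1+1 = 3
Line 2: "ice before last sea": 1+2+1+1 = 5
Line 3: "his shrine chirps low": 1+1+1+1 = 4
Total: 3 + 5 + 4 = 12

12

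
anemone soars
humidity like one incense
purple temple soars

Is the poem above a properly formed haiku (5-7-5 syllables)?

No

Line 1: anemone (4), soars (1) → 5 ✓
Line 2: humidity (4), like (1), one (1), incense (2) → 8 (expected 7)
Line 3: purple (2), temple (2), soars (1) → 5 ✓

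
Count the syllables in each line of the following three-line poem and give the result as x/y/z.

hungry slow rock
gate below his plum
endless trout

4/5/3

Line 1: hungry(2) + slow(1) + rock(1) = 4
Line 2: gate(1) + below(2) + his(1) + plum(1) = 5
Line 3: endless(2) + trout(1) = 3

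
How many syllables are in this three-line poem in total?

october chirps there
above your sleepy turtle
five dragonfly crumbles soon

19

Line 1: october(3) + chirps(1) + there(1) = 5
Line 2: above(2) + your(1) + sleepy(2) + turtle(2) = 7
Line 3: five(1) + dragonfly(3) + crumbles(2) + soon(1) = 7
Total: 5 + 7 + 7 = 19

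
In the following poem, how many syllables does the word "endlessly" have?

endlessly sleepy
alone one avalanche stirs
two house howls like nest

"endlessly" has 3 syllables.

3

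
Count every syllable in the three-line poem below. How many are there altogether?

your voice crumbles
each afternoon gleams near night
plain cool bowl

Line 1: your (1), voice (1), crumbles (2) → 4
Line 2: each (1), afternoon (3), gleams (1), near (1), night (1) → 7
Line 3: plain (1), cool (1), bowl (1) → 3
Total: 4 + 7 + 3 = 14

14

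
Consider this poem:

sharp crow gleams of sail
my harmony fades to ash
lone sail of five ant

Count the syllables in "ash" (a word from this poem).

1

"ash" has 1 syllable.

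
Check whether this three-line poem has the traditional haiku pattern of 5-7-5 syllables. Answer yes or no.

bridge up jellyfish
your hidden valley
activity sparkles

Line 1: bridge(1) + up(1) + jellyfish(3) = 5 ✓
Line 2: your(1) + hidden(2) + valley(2) = 5 (expected 7)
Line 3: activity(4) + sparkles(2) = 6 (expected 5)

No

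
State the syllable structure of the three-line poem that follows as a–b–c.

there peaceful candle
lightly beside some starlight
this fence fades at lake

5–7–5

Line 1: there (1), peaceful (2), candle (2) → 5
Line 2: lightly (2), beside (2), some (1), starlight (2) → 7
Line 3: this (1), fence (1), fades (1), at (1), lake (1) → 5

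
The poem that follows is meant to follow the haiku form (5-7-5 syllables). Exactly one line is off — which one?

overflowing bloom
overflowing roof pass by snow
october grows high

Line 1: overflowing (4), bloom (1) → 5 ✓
Line 2: overflowing (4), roof (1), pass (1), by (1), snow (1) → 8 (expected 7)
Line 3: october (3), grows (1), high (1) → 5 ✓

The second line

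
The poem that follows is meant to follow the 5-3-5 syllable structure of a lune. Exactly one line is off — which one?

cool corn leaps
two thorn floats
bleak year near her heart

Line 1: cool(1) + corn(1) + leaps(1) = 3 (expected 5)
Line 2: two(1) + thorn(1) + floats(1) = 3 ✓
Line 3: bleak(1) + year(1) + near(1) + her(1) + heart(1) = 5 ✓

The first line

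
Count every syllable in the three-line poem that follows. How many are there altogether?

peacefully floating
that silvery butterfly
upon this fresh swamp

17

Line 1: "peacefully floating": 3+2 = 5
Line 2: "that silvery butterfly": 1+3+3 = 7
Line 3: "upon this fresh swamp": 2+1+1+1 = 5
Total: 5 + 7 + 5 = 17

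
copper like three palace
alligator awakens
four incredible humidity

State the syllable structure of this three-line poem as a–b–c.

6–7–9

Line 1: "copper like three palace": 2+1+1+2 = 6
Line 2: "alligator awakens": 4+3 = 7
Line 3: "four incredible humidity": 1+4+4 = 9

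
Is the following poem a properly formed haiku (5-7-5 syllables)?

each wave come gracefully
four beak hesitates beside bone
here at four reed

No

Line 1: each (1), wave (1), come (1), gracefully (3) → 6 (expected 5)
Line 2: four (1), beak (1), hesitates (3), beside (2), bone (1) → 8 (expected 7)
Line 3: here (1), at (1), four (1), reed (1) → 4 (expected 5)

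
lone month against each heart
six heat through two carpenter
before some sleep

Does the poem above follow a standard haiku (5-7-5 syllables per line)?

Line 1: lone(1) + month(1) + against(2) + each(1) + heart(1) = 6 (expected 5)
Line 2: six(1) + heat(1) + through(1) + two(1) + carpenter(3) = 7 ✓
Line 3: before(2) + some(1) + sleep(1) = 4 (expected 5)

No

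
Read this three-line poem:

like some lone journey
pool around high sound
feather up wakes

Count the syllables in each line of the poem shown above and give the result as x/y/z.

5/5/4

Line 1: like (1), some (1), lone (1), journey (2) → 5
Line 2: pool (1), around (2), high (1), sound (1) → 5
Line 3: feather (2), up (1), wakes (1) → 4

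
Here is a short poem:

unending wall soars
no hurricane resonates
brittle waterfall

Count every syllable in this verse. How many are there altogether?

Line 1: "unending wall soars": 3+1+1 = 5
Line 2: "no hurricane resonates": 1+3+3 = 7
Line 3: "brittle waterfall": 2+3 = 5
Total: 5 + 7 + 5 = 17

17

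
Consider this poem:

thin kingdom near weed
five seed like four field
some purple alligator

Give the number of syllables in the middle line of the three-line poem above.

The middle line: five (1), seed (1), like (1), four (1), field (1) → 5

5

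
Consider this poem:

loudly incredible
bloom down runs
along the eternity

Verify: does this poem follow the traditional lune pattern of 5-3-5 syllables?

No

Line 1: loudly(2) + incredible(4) = 6 (expected 5)
Line 2: bloom(1) + down(1) + runs(1) = 3 ✓
Line 3: along(2) + the(1) + eternity(4) = 7 (expected 5)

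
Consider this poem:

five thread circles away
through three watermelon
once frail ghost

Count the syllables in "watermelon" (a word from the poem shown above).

4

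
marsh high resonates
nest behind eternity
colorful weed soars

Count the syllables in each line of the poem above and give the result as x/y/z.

5/7/5

Line 1: marsh (1), high (1), resonates (3) → 5
Line 2: nest (1), behind (2), eternity (4) → 7
Line 3: colorful (3), weed (1), soars (1) → 5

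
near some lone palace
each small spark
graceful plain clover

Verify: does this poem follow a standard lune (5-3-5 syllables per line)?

Yes

Line 1: near(1) + some(1) + lone(1) + palace(2) = 5 ✓
Line 2: each(1) + small(1) + spark(1) = 3 ✓
Line 3: graceful(2) + plain(1) + clover(2) = 5 ✓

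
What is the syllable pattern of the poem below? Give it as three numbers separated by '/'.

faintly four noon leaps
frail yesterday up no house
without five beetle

5/7/5

Line 1: faintly (2), four (1), noon (1), leaps (1) → 5
Line 2: frail (1), yesterday (3), up (1), no (1), house (1) → 7
Line 3: without (2), five (1), beetle (2) → 5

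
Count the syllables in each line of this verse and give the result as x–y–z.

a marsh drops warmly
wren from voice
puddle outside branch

Line 1: "a marsh drops warmly": 1+1+1+2 = 5
Line 2: "wren from voice": 1+1+1 = 3
Line 3: "puddle outside branch": 2+2+1 = 5

5–3–5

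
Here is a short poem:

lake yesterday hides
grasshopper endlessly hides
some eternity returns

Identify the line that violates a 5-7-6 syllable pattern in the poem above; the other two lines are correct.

Line 1: "lake yesterday hides": 1+3+1 = 5 ✓
Line 2: "grasshopper endlessly hides": 3+3+1 = 7 ✓
Line 3: "some eternity returns": 1+4+2 = 7 (expected 6)

Line 3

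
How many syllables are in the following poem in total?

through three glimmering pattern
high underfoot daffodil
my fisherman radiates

Line 1: "through three glimmering pattern": 1+1+3+2 = 7
Line 2: "high underfoot daffodil": 1+3+3 = 7
Line 3: "my fisherman radiates": 1+3+3 = 7
Total: 7 + 7 + 7 = 21

21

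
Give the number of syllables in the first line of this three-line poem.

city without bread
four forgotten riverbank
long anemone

5

The first line: "city without bread": 2+2+1 = 5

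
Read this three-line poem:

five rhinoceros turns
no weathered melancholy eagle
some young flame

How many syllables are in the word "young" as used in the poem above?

"young" has 1 syllable.

1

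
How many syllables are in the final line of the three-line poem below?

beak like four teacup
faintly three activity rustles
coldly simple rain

5

The final line: "coldly simple rain": 2+2+1 = 5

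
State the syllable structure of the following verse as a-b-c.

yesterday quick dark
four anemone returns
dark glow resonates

Line 1: yesterday (3), quick (1), dark (1) → 5
Line 2: four (1), anemone (4), returns (2) → 7
Line 3: dark (1), glow (1), resonates (3) → 5

5-7-5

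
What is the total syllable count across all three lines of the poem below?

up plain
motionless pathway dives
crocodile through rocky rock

15

Line 1: up (1), plain (1) → 2
Line 2: motionless (3), pathway (2), dives (1) → 6
Line 3: crocodile (3), through (1), rocky (2), rock (1) → 7
Total: 2 + 6 + 7 = 15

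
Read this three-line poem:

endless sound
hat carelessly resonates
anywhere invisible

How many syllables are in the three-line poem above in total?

17

Line 1: endless(2) + sound(1) = 3
Line 2: hat(1) + carelessly(3) + resonates(3) = 7
Line 3: anywhere(3) + invisible(4) = 7
Total: 3 + 7 + 7 = 17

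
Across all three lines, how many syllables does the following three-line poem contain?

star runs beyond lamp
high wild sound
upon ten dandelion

Line 1: star (1), runs (1), beyond (2), lamp (1) → 5
Line 2: high (1), wild (1), sound (1) → 3
Line 3: upon (2), ten (1), dandelion (4) → 7
Total: 5 + 3 + 7 = 15

15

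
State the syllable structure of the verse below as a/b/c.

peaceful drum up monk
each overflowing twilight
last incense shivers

Line 1: peaceful(2) + drum(1) + up(1) + monk(1) = 5
Line 2: each(1) + overflowing(4) + twilight(2) = 7
Line 3: last(1) + incense(2) + shivers(2) = 5

5/7/5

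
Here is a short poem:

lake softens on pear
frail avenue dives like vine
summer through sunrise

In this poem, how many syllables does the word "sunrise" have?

2

"sunrise" has 2 syllables.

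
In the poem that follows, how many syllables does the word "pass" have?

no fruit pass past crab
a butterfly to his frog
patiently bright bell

1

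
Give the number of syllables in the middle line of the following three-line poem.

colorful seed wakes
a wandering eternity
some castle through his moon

The middle line: "a wandering eternity": 1+3+4 = 8

8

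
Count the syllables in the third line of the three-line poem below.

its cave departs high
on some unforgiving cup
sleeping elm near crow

5

The third line: sleeping(2) + elm(1) + near(1) + crow(1) = 5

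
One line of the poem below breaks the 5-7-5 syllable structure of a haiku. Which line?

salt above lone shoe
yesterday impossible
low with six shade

Line 1: "salt above lone shoe": 1+2+1+1 = 5 ✓
Line 2: "yesterday impossible": 3+4 = 7 ✓
Line 3: "low with six shade": 1+1+1+1 = 4 (expected 5)

Line 3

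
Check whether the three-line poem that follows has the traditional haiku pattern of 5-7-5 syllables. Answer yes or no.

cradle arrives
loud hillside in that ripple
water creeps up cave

No

Line 1: cradle (2), arrives (2) → 4 (expected 5)
Line 2: loud (1), hillside (2), in (1), that (1), ripple (2) → 7 ✓
Line 3: water (2), creeps (1), up (1), cave (1) → 5 ✓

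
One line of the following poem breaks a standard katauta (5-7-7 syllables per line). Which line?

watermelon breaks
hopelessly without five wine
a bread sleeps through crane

Line 1: watermelon(4) + breaks(1) = 5 ✓
Line 2: hopelessly(3) + without(2) + five(1) + wine(1) = 7 ✓
Line 3: a(1) + bread(1) + sleeps(1) + through(1) + crane(1) = 5 (expected 7)

Line 3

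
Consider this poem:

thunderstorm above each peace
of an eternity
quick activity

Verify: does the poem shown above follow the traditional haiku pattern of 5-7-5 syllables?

Line 1: "thunderstorm above each peace": 3+2+1+1 = 7 (expected 5)
Line 2: "of an eternity": 1+1+4 = 6 (expected 7)
Line 3: "quick activity": 1+4 = 5 ✓

No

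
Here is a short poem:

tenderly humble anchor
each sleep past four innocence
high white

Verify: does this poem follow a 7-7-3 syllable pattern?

No

Line 1: "tenderly humble anchor": 3+2+2 = 7 ✓
Line 2: "each sleep past four innocence": 1+1+1+1+3 = 7 ✓
Line 3: "high white": 1+1 = 2 (expected 3)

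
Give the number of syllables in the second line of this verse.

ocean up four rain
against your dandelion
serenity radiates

The second line: against(2) + your(1) + dandelion(4) = 7

7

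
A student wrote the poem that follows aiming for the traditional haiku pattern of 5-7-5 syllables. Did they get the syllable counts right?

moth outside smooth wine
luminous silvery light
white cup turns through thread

Yes

Line 1: "moth outside smooth wine": 1+2+1+1 = 5 ✓
Line 2: "luminous silvery light": 3+3+1 = 7 ✓
Line 3: "white cup turns through thread": 1+1+1+1+1 = 5 ✓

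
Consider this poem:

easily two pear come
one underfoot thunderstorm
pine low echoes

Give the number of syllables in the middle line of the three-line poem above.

7

The middle line: one (1), underfoot (3), thunderstorm (3) → 7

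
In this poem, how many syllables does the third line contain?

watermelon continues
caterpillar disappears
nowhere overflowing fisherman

The third line: nowhere(2) + overflowing(4) + fisherman(3) = 9

9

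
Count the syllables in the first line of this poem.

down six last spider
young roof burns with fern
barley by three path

5

The first line: down(1) + six(1) + last(1) + spider(2) = 5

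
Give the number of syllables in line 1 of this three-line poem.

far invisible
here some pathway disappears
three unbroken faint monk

5

Line 1: far (1), invisible (4) → 5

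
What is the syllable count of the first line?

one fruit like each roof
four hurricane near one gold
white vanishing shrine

The first line: "one fruit like each roof": 1+1+1+1+1 = 5

5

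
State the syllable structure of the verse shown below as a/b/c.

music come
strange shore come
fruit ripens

3/3/3

Line 1: "music come": 2+1 = 3
Line 2: "strange shore come": 1+1+1 = 3
Line 3: "fruit ripens": 1+2 = 3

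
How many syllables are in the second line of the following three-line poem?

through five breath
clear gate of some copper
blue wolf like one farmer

The second line: "clear gate of some copper": 1+1+1+1+2 = 6

6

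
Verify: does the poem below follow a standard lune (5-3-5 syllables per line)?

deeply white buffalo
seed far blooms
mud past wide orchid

Line 1: "deeply white buffalo": 2+1+3 = 6 (expected 5)
Line 2: "seed far blooms": 1+1+1 = 3 ✓
Line 3: "mud past wide orchid": 1+1+1+2 = 5 ✓

No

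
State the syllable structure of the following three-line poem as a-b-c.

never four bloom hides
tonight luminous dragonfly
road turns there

5-8-3

Line 1: never(2) + four(1) + bloom(1) + hides(1) = 5
Line 2: tonight(2) + luminous(3) + dragonfly(3) = 8
Line 3: road(1) + turns(1) + there(1) = 3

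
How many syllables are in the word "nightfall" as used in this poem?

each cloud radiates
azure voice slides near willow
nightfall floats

2

"nightfall" has 2 syllables.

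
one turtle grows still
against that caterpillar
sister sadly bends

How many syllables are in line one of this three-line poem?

Line one: one (1), turtle (2), grows (1), still (1) → 5

5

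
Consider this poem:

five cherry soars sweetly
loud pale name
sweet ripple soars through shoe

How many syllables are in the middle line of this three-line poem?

3

The middle line: "loud pale name": 1+1+1 = 3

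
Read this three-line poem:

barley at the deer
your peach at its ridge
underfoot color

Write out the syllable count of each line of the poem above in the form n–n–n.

5–5–5

Line 1: barley (2), at (1), the (1), deer (1) → 5
Line 2: your (1), peach (1), at (1), its (1), ridge (1) → 5
Line 3: underfoot (3), color (2) → 5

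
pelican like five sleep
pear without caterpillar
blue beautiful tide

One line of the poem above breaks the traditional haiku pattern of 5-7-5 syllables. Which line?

The first line

Line 1: pelican(3) + like(1) + five(1) + sleep(1) = 6 (expected 5)
Line 2: pear(1) + without(2) + caterpillar(4) = 7 ✓
Line 3: blue(1) + beautiful(3) + tide(1) = 5 ✓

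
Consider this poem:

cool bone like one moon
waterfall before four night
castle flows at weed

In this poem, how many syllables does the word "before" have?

2

"before" has 2 syllables.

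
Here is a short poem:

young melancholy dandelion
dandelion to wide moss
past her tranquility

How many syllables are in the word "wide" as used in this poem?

"wide" has 1 syllable.

1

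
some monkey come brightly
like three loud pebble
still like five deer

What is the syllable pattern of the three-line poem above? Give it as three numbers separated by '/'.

Line 1: "some monkey come brightly": 1+2+1+2 = 6
Line 2: "like three loud pebble": 1+1+1+2 = 5
Line 3: "still like five deer": 1+1+1+1 = 4

6/5/4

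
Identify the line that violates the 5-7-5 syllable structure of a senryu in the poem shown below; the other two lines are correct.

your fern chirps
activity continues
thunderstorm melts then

Line 1

Line 1: "your fern chirps": 1+1+1 = 3 (expected 5)
Line 2: "activity continues": 4+3 = 7 ✓
Line 3: "thunderstorm melts then": 3+1+1 = 5 ✓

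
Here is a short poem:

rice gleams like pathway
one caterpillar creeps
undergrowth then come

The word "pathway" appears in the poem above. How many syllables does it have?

2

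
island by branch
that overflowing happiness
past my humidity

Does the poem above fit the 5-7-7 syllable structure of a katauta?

No

Line 1: island (2), by (1), branch (1) → 4 (expected 5)
Line 2: that (1), overflowing (4), happiness (3) → 8 (expected 7)
Line 3: past (1), my (1), humidity (4) → 6 (expected 7)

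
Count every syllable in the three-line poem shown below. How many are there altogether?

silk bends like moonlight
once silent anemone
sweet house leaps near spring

Line 1: silk(1) + bends(1) + like(1) + moonlight(2) = 5
Line 2: once(1) + silent(2) + anemone(4) = 7
Line 3: sweet(1) + house(1) + leaps(1) + near(1) + spring(1) = 5
Total: 5 + 7 + 5 = 17

17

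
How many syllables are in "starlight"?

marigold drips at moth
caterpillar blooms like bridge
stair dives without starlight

2

"starlight" has 2 syllables.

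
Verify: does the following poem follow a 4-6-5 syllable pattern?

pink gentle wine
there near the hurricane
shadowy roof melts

Yes

Line 1: pink (1), gentle (2), wine (1) → 4 ✓
Line 2: there (1), near (1), the (1), hurricane (3) → 6 ✓
Line 3: shadowy (3), roof (1), melts (1) → 5 ✓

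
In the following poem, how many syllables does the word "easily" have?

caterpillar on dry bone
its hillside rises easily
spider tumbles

3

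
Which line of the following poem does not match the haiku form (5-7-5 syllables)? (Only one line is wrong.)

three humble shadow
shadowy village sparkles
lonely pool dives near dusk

The third line

Line 1: three(1) + humble(2) + shadow(2) = 5 ✓
Line 2: shadowy(3) + village(2) + sparkles(2) = 7 ✓
Line 3: lonely(2) + pool(1) + dives(1) + near(1) + dusk(1) = 6 (expected 5)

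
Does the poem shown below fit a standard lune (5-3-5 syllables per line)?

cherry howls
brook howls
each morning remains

No

Line 1: "cherry howls": 2+1 = 3 (expected 5)
Line 2: "brook howls": 1+1 = 2 (expected 3)
Line 3: "each morning remains": 1+2+2 = 5 ✓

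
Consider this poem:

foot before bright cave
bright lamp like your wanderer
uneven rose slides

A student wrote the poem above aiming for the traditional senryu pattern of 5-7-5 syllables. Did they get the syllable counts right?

Line 1: "foot before bright cave": 1+2+1+1 = 5 ✓
Line 2: "bright lamp like your wanderer": 1+1+1+1+3 = 7 ✓
Line 3: "uneven rose slides": 3+1+1 = 5 ✓

Yes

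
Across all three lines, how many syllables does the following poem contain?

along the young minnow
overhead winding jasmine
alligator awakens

20

Line 1: along(2) + the(1) + young(1) + minnow(2) = 6
Line 2: overhead(3) + winding(2) + jasmine(2) = 7
Line 3: alligator(4) + awakens(3) = 7
Total: 6 + 7 + 7 = 20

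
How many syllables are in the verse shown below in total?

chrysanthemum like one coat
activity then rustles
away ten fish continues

21

Line 1: chrysanthemum(4) + like(1) + one(1) + coat(1) = 7
Line 2: activity(4) + then(1) + rustles(2) = 7
Line 3: away(2) + ten(1) + fish(1) + continues(3) = 7
Total: 7 + 7 + 7 = 21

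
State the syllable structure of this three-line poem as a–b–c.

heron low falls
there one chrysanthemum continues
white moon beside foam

4–9–5

Line 1: heron(2) + low(1) + falls(1) = 4
Line 2: there(1) + one(1) + chrysanthemum(4) + continues(3) = 9
Line 3: white(1) + moon(1) + beside(2) + foam(1) = 5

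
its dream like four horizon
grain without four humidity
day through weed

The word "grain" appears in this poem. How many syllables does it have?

1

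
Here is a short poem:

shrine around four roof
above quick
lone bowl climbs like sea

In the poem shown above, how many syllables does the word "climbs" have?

1

"climbs" has 1 syllable.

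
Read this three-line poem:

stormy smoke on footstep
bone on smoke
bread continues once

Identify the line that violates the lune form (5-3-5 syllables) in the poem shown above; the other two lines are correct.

The first line

Line 1: stormy (2), smoke (1), on (1), footstep (2) → 6 (expected 5)
Line 2: bone (1), on (1), smoke (1) → 3 ✓
Line 3: bread (1), continues (3), once (1) → 5 ✓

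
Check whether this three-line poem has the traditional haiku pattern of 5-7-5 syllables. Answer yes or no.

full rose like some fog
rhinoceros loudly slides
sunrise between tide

Line 1: "full rose like some fog": 1+1+1+1+1 = 5 ✓
Line 2: "rhinoceros loudly slides": 4+2+1 = 7 ✓
Line 3: "sunrise between tide": 2+2+1 = 5 ✓

Yes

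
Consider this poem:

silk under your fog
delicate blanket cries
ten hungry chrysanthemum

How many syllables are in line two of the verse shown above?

Line two: "delicate blanket cries": 3+2+1 = 6

6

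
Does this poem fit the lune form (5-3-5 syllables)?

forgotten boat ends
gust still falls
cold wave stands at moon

Yes

Line 1: forgotten (3), boat (1), ends (1) → 5 ✓
Line 2: gust (1), still (1), falls (1) → 3 ✓
Line 3: cold (1), wave (1), stands (1), at (1), moon (1) → 5 ✓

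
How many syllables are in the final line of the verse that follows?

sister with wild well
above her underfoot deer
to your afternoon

The final line: to (1), your (1), afternoon (3) → 5

5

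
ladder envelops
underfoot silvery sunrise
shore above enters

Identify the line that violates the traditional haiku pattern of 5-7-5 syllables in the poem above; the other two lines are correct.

Line 2

Line 1: "ladder envelops": 2+3 = 5 ✓
Line 2: "underfoot silvery sunrise": 3+3+2 = 8 (expected 7)
Line 3: "shore above enters": 1+2+2 = 5 ✓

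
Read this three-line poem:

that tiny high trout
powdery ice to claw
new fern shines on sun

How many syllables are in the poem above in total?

16

Line 1: that (1), tiny (2), high (1), trout (1) → 5
Line 2: powdery (3), ice (1), to (1), claw (1) → 6
Line 3: new (1), fern (1), shines (1), on (1), sun (1) → 5
Total: 5 + 6 + 5 = 16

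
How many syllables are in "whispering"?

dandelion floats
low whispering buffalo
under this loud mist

3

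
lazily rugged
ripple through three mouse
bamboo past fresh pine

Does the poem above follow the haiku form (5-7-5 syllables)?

Line 1: lazily (3), rugged (2) → 5 ✓
Line 2: ripple (2), through (1), three (1), mouse (1) → 5 (expected 7)
Line 3: bamboo (2), past (1), fresh (1), pine (1) → 5 ✓

No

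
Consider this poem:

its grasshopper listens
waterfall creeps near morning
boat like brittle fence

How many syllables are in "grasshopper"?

3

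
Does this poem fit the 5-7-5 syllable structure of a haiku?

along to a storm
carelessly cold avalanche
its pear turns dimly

Line 1: along(2) + to(1) + a(1) + storm(1) = 5 ✓
Line 2: carelessly(3) + cold(1) + avalanche(3) = 7 ✓
Line 3: its(1) + pear(1) + turns(1) + dimly(2) = 5 ✓

Yes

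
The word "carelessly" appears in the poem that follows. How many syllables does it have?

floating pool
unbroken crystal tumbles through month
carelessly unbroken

3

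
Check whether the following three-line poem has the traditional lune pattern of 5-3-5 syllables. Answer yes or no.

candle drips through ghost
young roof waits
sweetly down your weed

Line 1: "candle drips through ghost": 2+1+1+1 = 5 ✓
Line 2: "young roof waits": 1+1+1 = 3 ✓
Line 3: "sweetly down your weed": 2+1+1+1 = 5 ✓

Yes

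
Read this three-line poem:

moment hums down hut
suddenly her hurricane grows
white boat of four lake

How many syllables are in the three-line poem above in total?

18

Line 1: moment (2), hums (1), down (1), hut (1) → 5
Line 2: suddenly (3), her (1), hurricane (3), grows (1) → 8
Line 3: white (1), boat (1), of (1), four (1), lake (1) → 5
Total: 5 + 8 + 5 = 18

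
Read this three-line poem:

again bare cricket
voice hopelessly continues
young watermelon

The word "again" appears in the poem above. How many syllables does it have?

2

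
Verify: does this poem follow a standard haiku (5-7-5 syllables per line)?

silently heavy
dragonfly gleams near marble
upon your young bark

Line 1: silently(3) + heavy(2) = 5 ✓
Line 2: dragonfly(3) + gleams(1) + near(1) + marble(2) = 7 ✓
Line 3: upon(2) + your(1) + young(1) + bark(1) = 5 ✓

Yes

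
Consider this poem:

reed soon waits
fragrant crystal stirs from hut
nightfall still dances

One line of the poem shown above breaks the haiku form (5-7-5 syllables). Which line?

Line 1: reed(1) + soon(1) + waits(1) = 3 (expected 5)
Line 2: fragrant(2) + crystal(2) + stirs(1) + from(1) + hut(1) = 7 ✓
Line 3: nightfall(2) + still(1) + dances(2) = 5 ✓

The first line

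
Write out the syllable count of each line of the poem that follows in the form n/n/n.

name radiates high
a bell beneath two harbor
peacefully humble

5/7/5

Line 1: "name radiates high": 1+3+1 = 5
Line 2: "a bell beneath two harbor": 1+1+2+1+2 = 7
Line 3: "peacefully humble": 3+2 = 5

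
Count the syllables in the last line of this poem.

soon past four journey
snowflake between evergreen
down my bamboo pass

5

The last line: down (1), my (1), bamboo (2), pass (1) → 5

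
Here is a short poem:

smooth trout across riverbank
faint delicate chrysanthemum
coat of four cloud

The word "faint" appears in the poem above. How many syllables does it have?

"faint" has 1 syllable.

1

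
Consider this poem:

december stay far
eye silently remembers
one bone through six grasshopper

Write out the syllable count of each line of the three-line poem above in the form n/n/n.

5/7/7

Line 1: december(3) + stay(1) + far(1) = 5
Line 2: eye(1) + silently(3) + remembers(3) = 7
Line 3: one(1) + bone(1) + through(1) + six(1) + grasshopper(3) = 7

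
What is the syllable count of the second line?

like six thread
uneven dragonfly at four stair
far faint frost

9

The second line: "uneven dragonfly at four stair": 3+3+1+1+1 = 9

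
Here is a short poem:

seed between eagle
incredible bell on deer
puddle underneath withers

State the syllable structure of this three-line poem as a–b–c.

5–7–7

Line 1: "seed between eagle": 1+2+2 = 5
Line 2: "incredible bell on deer": 4+1+1+1 = 7
Line 3: "puddle underneath withers": 2+3+2 = 7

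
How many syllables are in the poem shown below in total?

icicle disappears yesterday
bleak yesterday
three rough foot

16

Line 1: icicle (3), disappears (3), yesterday (3) → 9
Line 2: bleak (1), yesterday (3) → 4
Line 3: three (1), rough (1), foot (1) → 3
Total: 9 + 4 + 3 = 16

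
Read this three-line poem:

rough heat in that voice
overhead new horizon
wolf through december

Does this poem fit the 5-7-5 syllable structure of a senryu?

Yes

Line 1: rough(1) + heat(1) + in(1) + that(1) + voice(1) = 5 ✓
Line 2: overhead(3) + new(1) + horizon(3) = 7 ✓
Line 3: wolf(1) + through(1) + december(3) = 5 ✓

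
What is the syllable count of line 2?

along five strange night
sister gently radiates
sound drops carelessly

7

Line 2: "sister gently radiates": 2+2+3 = 7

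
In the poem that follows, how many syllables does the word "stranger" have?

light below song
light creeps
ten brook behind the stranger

2

"stranger" has 2 syllables.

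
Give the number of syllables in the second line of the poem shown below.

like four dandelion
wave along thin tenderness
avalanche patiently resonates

7

The second line: wave(1) + along(2) + thin(1) + tenderness(3) = 7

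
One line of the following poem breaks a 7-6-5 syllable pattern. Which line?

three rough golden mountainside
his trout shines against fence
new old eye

Line 1: "three rough golden mountainside": 1+1+2+3 = 7 ✓
Line 2: "his trout shines against fence": 1+1+1+2+1 = 6 ✓
Line 3: "new old eye": 1+1+1 = 3 (expected 5)

The third line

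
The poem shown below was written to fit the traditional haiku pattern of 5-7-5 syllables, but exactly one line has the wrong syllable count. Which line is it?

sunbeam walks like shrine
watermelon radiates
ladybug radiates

The third line

Line 1: "sunbeam walks like shrine": 2+1+1+1 = 5 ✓
Line 2: "watermelon radiates": 4+3 = 7 ✓
Line 3: "ladybug radiates": 3+3 = 6 (expected 5)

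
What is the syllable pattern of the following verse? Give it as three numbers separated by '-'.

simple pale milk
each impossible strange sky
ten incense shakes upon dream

4-7-7

Line 1: simple(2) + pale(1) + milk(1) = 4
Line 2: each(1) + impossible(4) + strange(1) + sky(1) = 7
Line 3: ten(1) + incense(2) + shakes(1) + upon(2) + dream(1) = 7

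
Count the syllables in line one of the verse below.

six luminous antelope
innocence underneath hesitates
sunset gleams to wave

7

Line one: six (1), luminous (3), antelope (3) → 7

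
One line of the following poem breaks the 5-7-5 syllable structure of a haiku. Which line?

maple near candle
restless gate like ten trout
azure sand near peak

Line 2

Line 1: maple(2) + near(1) + candle(2) = 5 ✓
Line 2: restless(2) + gate(1) + like(1) + ten(1) + trout(1) = 6 (expected 7)
Line 3: azure(2) + sand(1) + near(1) + peak(1) = 5 ✓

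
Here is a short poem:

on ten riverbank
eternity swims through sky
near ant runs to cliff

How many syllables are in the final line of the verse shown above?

5

The final line: near(1) + ant(1) + runs(1) + to(1) + cliff(1) = 5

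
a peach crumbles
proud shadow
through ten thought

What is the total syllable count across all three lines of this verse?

Line 1: a(1) + peach(1) + crumbles(2) = 4
Line 2: proud(1) + shadow(2) = 3
Line 3: through(1) + ten(1) + thought(1) = 3
Total: 4 + 3 + 3 = 10

10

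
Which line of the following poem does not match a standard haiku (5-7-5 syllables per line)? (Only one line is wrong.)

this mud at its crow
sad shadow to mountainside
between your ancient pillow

Line 3

Line 1: "this mud at its crow": 1+1+1+1+1 = 5 ✓
Line 2: "sad shadow to mountainside": 1+2+1+3 = 7 ✓
Line 3: "between your ancient pillow": 2+1+2+2 = 7 (expected 5)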